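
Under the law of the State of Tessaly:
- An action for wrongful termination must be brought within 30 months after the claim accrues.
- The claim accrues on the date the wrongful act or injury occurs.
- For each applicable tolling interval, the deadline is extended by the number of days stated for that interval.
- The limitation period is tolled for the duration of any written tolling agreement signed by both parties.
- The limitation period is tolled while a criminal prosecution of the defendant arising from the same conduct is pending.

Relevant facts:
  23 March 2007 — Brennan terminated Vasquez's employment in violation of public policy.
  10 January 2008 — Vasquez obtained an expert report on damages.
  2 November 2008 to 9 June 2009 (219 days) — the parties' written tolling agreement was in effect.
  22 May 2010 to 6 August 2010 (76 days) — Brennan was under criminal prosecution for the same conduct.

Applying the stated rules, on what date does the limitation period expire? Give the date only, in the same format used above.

The claim accrued on 23 March 2007, when the wrongful act occurred.
30 months from 23 March 2007 is 23 September 2009.
The period was tolled for 219 days by the written tolling agreement (2 November 2008 to 9 June 2009), pushing the deadline to 30 April 2010.
By the time the pending criminal prosecution began on 22 May 2010, the limitation period had already expired on 30 April 2010; that interval cannot revive it.
None of the other events listed affects the running of the period under the stated rules.

30 April 2010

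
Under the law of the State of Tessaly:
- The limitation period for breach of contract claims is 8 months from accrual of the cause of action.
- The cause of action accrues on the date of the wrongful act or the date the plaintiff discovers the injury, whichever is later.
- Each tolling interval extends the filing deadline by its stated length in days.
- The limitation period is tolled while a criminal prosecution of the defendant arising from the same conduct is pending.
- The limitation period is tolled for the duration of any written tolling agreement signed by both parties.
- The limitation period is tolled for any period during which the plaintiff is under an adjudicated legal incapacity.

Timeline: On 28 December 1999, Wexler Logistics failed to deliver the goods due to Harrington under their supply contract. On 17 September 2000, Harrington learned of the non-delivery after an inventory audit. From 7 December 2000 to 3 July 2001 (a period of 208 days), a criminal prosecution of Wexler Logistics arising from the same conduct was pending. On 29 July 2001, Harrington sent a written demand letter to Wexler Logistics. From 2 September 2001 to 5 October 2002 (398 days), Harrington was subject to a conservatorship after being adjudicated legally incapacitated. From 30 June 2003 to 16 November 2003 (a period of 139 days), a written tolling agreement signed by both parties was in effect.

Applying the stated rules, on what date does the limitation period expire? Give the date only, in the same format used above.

Because discovery on 17 September 2000 post-dates the 28 December 1999 act, accrual under the later-of rule falls on 17 September 2000.
The untolled deadline — 8 months after 17 September 2000 — is 17 May 2001.
The period was tolled for 208 days by the pending criminal prosecution (7 December 2000 to 3 July 2001), pushing the deadline to 11 December 2001.
The plaintiff's legal incapacity from 2 September 2001 to 5 October 2002 tolled the period for 398 days, extending the deadline to 13 January 2003.
By the time the written tolling agreement began on 30 June 2003, the limitation period had already expired on 13 January 2003; that interval cannot revive it.
Nothing else in the chronology tolls or restarts the period.

13 January 2003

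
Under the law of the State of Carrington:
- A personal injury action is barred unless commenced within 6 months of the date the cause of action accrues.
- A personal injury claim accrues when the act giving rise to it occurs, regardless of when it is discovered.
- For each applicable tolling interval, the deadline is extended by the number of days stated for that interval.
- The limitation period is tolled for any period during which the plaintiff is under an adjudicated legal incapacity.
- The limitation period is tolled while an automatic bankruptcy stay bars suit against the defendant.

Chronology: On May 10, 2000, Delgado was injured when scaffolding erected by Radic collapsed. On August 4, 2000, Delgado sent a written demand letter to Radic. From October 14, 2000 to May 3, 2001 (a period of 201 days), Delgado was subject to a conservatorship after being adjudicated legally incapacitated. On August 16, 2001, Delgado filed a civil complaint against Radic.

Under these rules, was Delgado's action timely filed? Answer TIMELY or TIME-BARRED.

The cause of action accrued on May 10, 2000, the date of the act.
Adding the 6 months base period to May 10, 2000 gives a deadline of November 10, 2000, before any tolling.
Because the plaintiff's legal incapacity ran from October 14, 2000 to May 3, 2001, the deadline is extended by 201 days to May 30, 2001.
None of the other events listed affects the running of the period under the stated rules.
The August 16, 2001 filing falls after the May 30, 2001 deadline; the claim is time-barred.

TIME-BARRED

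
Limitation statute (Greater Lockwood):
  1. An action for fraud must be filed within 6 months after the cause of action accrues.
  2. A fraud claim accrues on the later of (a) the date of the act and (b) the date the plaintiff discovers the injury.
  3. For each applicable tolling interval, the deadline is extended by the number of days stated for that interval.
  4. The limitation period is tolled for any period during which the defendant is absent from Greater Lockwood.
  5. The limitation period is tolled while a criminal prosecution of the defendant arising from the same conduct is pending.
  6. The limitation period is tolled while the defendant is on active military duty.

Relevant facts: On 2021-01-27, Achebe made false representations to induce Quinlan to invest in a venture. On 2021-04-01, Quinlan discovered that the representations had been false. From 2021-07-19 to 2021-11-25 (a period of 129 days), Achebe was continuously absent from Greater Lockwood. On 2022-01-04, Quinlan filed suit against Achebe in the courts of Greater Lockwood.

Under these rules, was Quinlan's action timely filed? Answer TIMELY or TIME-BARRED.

Because discovery on 2021-04-01 post-dates the 2021-01-27 act, accrual under the later-of rule falls on 2021-04-01.
Adding the 6 months base period to 2021-04-01 gives a deadline of 2021-10-01, before any tolling.
The defendant's absence from the jurisdiction from 2021-07-19 to 2021-11-25 tolled the period for 129 days, extending the deadline to 2022-02-07.
Filing on 2022-01-04 beat the 2022-02-07 deadline — the action is timely.

TIMELY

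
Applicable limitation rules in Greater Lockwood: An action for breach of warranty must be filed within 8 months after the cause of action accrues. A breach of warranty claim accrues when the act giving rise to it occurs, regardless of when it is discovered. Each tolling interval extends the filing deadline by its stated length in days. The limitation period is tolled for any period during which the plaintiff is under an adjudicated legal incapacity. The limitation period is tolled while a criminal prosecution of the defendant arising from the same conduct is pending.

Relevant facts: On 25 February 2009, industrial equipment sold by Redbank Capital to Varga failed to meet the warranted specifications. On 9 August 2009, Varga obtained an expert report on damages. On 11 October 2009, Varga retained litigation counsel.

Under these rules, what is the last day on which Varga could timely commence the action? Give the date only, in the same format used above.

The limitation period began to run on 25 February 2009.
8 months from 25 February 2009 is 25 October 2009.
Nothing else in the chronology tolls or restarts the period.

25 October 2009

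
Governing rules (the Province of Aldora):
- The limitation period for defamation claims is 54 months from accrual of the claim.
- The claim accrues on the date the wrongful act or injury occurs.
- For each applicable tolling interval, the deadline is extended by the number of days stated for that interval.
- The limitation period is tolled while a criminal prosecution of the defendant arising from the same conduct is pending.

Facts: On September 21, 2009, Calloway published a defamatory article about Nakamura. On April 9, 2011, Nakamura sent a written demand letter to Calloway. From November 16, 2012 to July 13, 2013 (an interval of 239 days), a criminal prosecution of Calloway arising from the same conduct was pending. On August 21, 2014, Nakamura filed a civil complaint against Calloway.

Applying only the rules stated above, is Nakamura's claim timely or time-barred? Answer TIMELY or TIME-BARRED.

TIMELY

The claim accrued on September 21, 2009, when the wrongful act occurred.
54 months from September 21, 2009 is March 21, 2014.
Because the pending criminal prosecution ran from November 16, 2012 to July 13, 2013, the deadline is extended by 239 days to November 15, 2014.
The other events in the timeline have no effect on the limitation period under the stated rules.
Filing on August 21, 2014 beat the November 15, 2014 deadline — the action is timely.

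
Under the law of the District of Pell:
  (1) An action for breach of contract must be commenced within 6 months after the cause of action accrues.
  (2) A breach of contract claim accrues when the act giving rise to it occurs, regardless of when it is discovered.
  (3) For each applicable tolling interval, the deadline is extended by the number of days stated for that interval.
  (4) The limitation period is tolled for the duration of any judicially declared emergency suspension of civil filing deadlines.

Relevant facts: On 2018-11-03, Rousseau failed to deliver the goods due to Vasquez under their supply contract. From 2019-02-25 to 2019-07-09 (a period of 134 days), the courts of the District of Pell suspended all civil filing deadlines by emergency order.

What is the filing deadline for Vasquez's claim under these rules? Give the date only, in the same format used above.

2019-09-14

The claim accrued on 2018-11-03, when the wrongful act occurred.
Adding the 6 months base period to 2018-11-03 gives a deadline of 2019-05-03, before any tolling.
The emergency suspension of filing deadlines from 2019-02-25 to 2019-07-09 tolled the period for 134 days, extending the deadline to 2019-09-14.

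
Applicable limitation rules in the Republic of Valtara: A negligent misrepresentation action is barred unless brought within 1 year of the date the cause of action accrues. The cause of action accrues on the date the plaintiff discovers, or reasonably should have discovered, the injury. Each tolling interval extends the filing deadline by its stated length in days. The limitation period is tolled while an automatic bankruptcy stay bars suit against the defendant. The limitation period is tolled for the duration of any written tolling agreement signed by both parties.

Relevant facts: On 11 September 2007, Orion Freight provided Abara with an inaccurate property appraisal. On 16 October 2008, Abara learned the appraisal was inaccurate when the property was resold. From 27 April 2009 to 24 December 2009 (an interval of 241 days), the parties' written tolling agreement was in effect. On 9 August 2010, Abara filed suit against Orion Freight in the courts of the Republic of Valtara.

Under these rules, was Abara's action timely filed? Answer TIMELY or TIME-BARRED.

TIME-BARRED

Accrual is tied to discovery, so the period began on 16 October 2008 rather than on 11 September 2007 when the act occurred.
Adding the 1 year base period to 16 October 2008 gives a deadline of 16 October 2009, before any tolling.
The period was tolled for 241 days by the written tolling agreement (27 April 2009 to 24 December 2009), pushing the deadline to 14 June 2010.
The 9 August 2010 filing falls after the 14 June 2010 deadline; the claim is time-barred.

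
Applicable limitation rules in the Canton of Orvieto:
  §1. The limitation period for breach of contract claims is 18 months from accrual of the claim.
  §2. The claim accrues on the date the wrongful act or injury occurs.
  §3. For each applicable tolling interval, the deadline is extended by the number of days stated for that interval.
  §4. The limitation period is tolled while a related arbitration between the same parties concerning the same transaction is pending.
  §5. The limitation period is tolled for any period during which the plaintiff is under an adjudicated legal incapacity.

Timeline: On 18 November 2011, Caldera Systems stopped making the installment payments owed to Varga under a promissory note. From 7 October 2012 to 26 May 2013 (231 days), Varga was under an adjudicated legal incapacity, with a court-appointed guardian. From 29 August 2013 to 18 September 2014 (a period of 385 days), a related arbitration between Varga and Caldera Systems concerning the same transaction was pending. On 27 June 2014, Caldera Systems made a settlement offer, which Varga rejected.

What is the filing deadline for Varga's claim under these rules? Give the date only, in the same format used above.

The limitation period began to run on 18 November 2011.
18 months from 18 November 2011 is 18 May 2013.
The period was tolled for 231 days by the plaintiff's legal incapacity (7 October 2012 to 26 May 2013), pushing the deadline to 4 January 2014.
The period was tolled for 385 days by the pending related arbitration (29 August 2013 to 18 September 2014), pushing the deadline to 24 January 2015.
Nothing else in the chronology tolls or restarts the period.

24 January 2015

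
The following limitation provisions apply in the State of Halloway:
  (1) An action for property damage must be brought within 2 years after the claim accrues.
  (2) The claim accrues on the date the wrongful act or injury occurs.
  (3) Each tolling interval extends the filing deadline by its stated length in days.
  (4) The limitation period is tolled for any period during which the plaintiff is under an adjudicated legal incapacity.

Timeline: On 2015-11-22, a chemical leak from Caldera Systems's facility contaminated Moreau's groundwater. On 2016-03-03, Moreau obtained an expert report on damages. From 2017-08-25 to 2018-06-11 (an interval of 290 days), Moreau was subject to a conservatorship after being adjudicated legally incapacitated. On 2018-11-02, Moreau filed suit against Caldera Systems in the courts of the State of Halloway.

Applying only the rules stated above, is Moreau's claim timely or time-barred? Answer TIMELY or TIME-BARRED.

The claim accrued on 2015-11-22, when the wrongful act occurred.
The untolled deadline — 2 years after 2015-11-22 — is 2017-11-22.
Because the plaintiff's legal incapacity ran from 2017-08-25 to 2018-06-11, the deadline is extended by 290 days to 2018-09-08.
None of the other events listed affects the running of the period under the stated rules.
The 2018-11-02 filing falls after the 2018-09-08 deadline; the claim is time-barred.

TIME-BARRED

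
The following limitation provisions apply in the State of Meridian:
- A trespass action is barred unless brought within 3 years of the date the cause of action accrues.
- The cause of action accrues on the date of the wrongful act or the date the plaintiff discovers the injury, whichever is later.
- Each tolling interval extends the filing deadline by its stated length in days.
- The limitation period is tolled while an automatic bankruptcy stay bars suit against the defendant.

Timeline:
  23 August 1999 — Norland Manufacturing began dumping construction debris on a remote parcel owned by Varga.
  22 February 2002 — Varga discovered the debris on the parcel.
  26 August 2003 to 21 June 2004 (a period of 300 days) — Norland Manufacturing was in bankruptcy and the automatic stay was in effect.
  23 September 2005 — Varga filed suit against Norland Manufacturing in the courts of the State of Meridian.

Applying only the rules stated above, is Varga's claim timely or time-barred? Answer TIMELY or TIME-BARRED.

The claim accrued on 22 February 2002 — the later of the 23 August 1999 act and the 22 February 2002 discovery.
3 years from 22 February 2002 is 22 February 2005.
The period was tolled for 300 days by the automatic bankruptcy stay (26 August 2003 to 21 June 2004), pushing the deadline to 19 December 2005.
The 23 September 2005 filing precedes the 19 December 2005 deadline; the claim is timely.

TIMELY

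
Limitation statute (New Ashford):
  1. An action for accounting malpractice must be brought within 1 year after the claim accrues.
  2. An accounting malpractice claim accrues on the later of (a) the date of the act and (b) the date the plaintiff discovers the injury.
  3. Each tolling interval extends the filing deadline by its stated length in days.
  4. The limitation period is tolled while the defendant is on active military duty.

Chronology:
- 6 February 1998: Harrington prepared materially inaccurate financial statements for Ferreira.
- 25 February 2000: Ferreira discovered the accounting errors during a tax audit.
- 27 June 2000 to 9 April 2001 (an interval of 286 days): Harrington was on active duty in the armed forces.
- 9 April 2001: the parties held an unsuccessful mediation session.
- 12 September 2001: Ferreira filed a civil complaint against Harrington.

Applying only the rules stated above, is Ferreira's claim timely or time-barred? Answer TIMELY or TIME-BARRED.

TIMELY

Taking the later of the act (6 February 1998) and discovery (25 February 2000), the claim accrued on 25 February 2000.
1 year from 25 February 2000 is 25 February 2001.
Because the defendant's active military service ran from 27 June 2000 to 9 April 2001, the deadline is extended by 286 days to 8 December 2001.
Nothing else in the chronology tolls or restarts the period.
The 12 September 2001 filing precedes the 8 December 2001 deadline; the claim is timely.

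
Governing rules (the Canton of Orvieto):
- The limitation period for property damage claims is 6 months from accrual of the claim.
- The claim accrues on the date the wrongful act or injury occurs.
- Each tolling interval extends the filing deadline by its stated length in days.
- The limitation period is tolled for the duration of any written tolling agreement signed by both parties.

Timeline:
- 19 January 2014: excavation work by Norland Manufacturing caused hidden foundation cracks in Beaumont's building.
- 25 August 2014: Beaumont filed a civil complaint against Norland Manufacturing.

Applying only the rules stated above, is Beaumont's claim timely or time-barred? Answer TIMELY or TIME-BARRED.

TIME-BARRED

The claim accrued on 19 January 2014, the date of the act.
Adding the 6 months base period to 19 January 2014 gives a deadline of 19 July 2014, before any tolling.
Beaumont filed on 25 August 2014, after the 19 July 2014 deadline, so the action is time-barred.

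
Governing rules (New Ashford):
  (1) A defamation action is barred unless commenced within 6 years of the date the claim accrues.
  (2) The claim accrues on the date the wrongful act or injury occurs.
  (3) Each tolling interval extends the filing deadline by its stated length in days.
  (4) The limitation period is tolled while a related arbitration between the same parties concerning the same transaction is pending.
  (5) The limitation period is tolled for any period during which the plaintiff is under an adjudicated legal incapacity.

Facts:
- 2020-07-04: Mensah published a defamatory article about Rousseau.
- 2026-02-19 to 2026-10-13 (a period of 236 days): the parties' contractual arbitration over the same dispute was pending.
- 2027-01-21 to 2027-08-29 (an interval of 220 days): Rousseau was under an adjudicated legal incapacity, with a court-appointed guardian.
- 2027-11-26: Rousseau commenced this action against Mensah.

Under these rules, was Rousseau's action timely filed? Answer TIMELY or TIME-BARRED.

TIME-BARRED

The claim accrued on 2020-07-04, the date of the act.
6 years from 2020-07-04 is 2026-07-04.
The period was tolled for 236 days by the pending related arbitration (2026-02-19 to 2026-10-13), pushing the deadline to 2027-02-25.
The plaintiff's legal incapacity from 2027-01-21 to 2027-08-29 tolled the period for 220 days, extending the deadline to 2027-10-03.
The 2027-11-26 filing falls after the 2027-10-03 deadline; the claim is time-barred.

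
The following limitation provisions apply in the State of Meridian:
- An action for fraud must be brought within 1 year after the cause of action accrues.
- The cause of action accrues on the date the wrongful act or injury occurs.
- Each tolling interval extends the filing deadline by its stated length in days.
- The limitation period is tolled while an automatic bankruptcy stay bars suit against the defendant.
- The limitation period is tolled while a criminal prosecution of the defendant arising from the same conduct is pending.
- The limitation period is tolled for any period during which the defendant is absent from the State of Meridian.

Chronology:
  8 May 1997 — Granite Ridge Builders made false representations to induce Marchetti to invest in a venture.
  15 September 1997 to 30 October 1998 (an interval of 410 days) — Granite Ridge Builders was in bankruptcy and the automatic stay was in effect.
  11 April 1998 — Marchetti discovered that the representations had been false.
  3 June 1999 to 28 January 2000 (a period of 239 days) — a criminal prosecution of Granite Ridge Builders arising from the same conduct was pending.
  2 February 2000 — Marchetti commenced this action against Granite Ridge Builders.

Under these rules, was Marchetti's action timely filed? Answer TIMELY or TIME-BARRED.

TIMELY

The claim accrued on 8 May 1997, when the wrongful act occurred; under the stated occurrence rule the 11 April 1998 discovery does not delay accrual.
1 year from 8 May 1997 is 8 May 1998.
The period was tolled for 410 days by the automatic bankruptcy stay (15 September 1997 to 30 October 1998), pushing the deadline to 22 June 1999.
The pending criminal prosecution from 3 June 1999 to 28 January 2000 tolled the period for 239 days, extending the deadline to 16 February 2000.
Filing on 2 February 2000 beat the 16 February 2000 deadline — the action is timely.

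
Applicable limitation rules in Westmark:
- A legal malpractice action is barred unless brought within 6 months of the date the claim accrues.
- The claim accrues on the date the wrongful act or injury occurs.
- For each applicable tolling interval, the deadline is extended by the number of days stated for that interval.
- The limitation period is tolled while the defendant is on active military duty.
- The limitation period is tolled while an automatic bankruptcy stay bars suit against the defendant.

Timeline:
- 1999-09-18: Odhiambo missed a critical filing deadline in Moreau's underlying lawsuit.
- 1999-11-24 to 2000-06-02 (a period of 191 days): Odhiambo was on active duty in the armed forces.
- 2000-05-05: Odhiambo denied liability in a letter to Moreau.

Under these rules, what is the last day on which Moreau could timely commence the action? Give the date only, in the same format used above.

The claim accrued on 1999-09-18, the date of the act.
Adding the 6 months base period to 1999-09-18 gives a deadline of 2000-03-18, before any tolling.
Because the defendant's active military service ran from 1999-11-24 to 2000-06-02, the deadline is extended by 191 days to 2000-09-25.
The other events in the timeline have no effect on the limitation period under the stated rules.

2000-09-25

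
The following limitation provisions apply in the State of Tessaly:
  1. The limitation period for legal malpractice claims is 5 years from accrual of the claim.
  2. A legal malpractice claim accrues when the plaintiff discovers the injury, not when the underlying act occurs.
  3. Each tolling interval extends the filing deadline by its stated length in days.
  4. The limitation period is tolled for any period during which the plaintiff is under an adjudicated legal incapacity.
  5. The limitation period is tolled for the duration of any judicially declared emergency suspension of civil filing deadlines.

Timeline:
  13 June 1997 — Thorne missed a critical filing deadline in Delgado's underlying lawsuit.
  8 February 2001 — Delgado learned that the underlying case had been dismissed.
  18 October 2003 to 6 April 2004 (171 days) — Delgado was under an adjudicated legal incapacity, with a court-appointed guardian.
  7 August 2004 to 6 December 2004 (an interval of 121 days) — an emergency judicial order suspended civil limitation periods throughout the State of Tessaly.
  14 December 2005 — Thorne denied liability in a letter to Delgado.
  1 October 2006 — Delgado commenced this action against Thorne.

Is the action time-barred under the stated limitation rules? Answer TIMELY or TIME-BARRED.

TIMELY

Accrual is tied to discovery, so the period began on 8 February 2001 rather than on 13 June 1997 when the act occurred.
Adding the 5 years base period to 8 February 2001 gives a deadline of 8 February 2006, before any tolling.
The plaintiff's legal incapacity from 18 October 2003 to 6 April 2004 tolled the period for 171 days, extending the deadline to 29 July 2006.
The period was tolled for 121 days by the emergency suspension of filing deadlines (7 August 2004 to 6 December 2004), pushing the deadline to 27 November 2006.
The other events in the timeline have no effect on the limitation period under the stated rules.
The 1 October 2006 filing precedes the 27 November 2006 deadline; the claim is timely.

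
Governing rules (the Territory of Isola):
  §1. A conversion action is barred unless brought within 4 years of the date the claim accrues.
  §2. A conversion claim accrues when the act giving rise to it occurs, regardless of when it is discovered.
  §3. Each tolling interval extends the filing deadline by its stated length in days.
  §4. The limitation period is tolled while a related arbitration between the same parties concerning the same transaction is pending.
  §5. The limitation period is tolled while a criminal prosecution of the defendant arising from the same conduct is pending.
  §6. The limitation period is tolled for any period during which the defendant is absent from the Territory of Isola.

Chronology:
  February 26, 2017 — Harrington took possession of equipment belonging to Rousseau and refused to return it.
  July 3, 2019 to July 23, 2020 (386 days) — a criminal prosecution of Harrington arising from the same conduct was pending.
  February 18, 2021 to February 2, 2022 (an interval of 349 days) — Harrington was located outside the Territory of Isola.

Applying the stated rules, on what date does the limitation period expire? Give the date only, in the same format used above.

The limitation period began to run on February 26, 2017.
Adding the 4 years base period to February 26, 2017 gives a deadline of February 26, 2021, before any tolling.
Because the pending criminal prosecution ran from July 3, 2019 to July 23, 2020, the deadline is extended by 386 days to March 19, 2022.
Because the defendant's absence from the jurisdiction ran from February 18, 2021 to February 2, 2022, the deadline is extended by 349 days to March 3, 2023.

March 3, 2023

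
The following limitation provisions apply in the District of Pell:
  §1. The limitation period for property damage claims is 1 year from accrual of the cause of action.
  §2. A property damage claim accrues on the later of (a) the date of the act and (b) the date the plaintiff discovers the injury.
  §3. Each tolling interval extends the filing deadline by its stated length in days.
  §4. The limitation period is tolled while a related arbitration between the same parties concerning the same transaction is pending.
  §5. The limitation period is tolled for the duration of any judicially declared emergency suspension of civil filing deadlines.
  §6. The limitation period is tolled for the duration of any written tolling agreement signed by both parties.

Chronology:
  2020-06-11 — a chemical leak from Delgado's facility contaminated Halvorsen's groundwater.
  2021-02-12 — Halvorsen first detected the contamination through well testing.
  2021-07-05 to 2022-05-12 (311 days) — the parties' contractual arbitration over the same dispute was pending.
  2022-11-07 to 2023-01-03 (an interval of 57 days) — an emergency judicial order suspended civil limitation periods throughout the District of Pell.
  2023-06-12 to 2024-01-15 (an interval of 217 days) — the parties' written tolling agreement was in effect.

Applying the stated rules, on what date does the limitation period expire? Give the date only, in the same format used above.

Because discovery on 2021-02-12 post-dates the 2020-06-11 act, accrual under the later-of rule falls on 2021-02-12.
Adding the 1 year base period to 2021-02-12 gives a deadline of 2022-02-12, before any tolling.
The pending related arbitration from 2021-07-05 to 2022-05-12 tolled the period for 311 days, extending the deadline to 2022-12-20.
The period was tolled for 57 days by the emergency suspension of filing deadlines (2022-11-07 to 2023-01-03), pushing the deadline to 2023-02-15.
By the time the written tolling agreement began on 2023-06-12, the limitation period had already expired on 2023-02-15; that interval cannot revive it.

2023-02-15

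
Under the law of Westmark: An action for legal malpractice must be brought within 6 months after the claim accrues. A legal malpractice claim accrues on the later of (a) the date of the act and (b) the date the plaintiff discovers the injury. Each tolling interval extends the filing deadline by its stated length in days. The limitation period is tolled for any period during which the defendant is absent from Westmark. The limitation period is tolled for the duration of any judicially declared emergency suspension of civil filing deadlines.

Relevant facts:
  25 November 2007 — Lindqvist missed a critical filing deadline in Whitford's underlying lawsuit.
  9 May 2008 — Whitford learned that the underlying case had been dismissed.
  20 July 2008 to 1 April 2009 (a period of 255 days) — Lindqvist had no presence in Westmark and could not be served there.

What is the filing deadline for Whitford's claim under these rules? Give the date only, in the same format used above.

Taking the later of the act (25 November 2007) and discovery (9 May 2008), the claim accrued on 9 May 2008.
The untolled deadline — 6 months after 9 May 2008 — is 9 November 2008.
The period was tolled for 255 days by the defendant's absence from the jurisdiction (20 July 2008 to 1 April 2009), pushing the deadline to 22 July 2009.

22 July 2009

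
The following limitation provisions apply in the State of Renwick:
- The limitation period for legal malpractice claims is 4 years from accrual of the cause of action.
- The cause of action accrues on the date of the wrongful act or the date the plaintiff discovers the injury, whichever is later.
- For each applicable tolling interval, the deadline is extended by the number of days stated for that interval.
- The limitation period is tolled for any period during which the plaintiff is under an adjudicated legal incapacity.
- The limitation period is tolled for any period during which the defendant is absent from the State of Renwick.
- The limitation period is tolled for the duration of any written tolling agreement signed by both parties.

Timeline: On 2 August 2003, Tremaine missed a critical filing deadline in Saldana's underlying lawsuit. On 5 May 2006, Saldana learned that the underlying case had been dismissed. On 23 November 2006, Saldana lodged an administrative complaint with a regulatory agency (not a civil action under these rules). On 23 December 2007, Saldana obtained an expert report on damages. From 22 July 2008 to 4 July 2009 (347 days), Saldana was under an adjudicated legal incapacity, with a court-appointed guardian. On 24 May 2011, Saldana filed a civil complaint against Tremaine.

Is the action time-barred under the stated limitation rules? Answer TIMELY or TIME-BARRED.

Because discovery on 5 May 2006 post-dates the 2 August 2003 act, accrual under the later-of rule falls on 5 May 2006.
4 years from 5 May 2006 is 5 May 2010.
The plaintiff's legal incapacity from 22 July 2008 to 4 July 2009 tolled the period for 347 days, extending the deadline to 17 April 2011.
Nothing else in the chronology tolls or restarts the period.
Saldana filed on 24 May 2011, after the 17 April 2011 deadline, so the action is time-barred.

TIME-BARRED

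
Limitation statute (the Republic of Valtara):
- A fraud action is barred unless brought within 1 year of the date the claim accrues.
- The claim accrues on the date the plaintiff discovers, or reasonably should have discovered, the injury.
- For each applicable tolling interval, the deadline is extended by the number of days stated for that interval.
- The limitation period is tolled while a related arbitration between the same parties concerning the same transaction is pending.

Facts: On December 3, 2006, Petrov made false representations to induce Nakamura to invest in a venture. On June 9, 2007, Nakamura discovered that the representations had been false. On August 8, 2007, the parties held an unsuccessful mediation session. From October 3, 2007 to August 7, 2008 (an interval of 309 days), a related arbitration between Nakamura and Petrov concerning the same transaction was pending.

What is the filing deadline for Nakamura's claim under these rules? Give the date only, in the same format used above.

April 14, 2009

Accrual is tied to discovery, so the period began on June 9, 2007 rather than on December 3, 2006 when the act occurred.
1 year from June 9, 2007 is June 9, 2008.
Because the pending related arbitration ran from October 3, 2007 to August 7, 2008, the deadline is extended by 309 days to April 14, 2009.
The other events in the timeline have no effect on the limitation period under the stated rules.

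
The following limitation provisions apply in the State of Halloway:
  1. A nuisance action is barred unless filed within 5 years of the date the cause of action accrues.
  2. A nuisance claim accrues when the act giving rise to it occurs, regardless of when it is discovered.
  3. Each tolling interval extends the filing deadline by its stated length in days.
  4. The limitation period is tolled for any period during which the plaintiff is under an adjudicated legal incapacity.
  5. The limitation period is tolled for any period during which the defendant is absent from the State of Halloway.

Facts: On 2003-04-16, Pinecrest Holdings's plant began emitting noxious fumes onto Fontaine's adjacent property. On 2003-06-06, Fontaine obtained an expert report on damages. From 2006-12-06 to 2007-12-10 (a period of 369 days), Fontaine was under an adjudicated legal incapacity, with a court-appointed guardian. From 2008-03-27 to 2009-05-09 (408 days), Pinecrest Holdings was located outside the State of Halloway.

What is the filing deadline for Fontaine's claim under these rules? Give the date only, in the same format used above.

2010-06-02

The cause of action accrued on 2003-04-16, the date of the act.
5 years from 2003-04-16 is 2008-04-16.
The plaintiff's legal incapacity from 2006-12-06 to 2007-12-10 tolled the period for 369 days, extending the deadline to 2009-04-20.
The period was tolled for 408 days by the defendant's absence from the jurisdiction (2008-03-27 to 2009-05-09), pushing the deadline to 2010-06-02.
The other events in the timeline have no effect on the limitation period under the stated rules.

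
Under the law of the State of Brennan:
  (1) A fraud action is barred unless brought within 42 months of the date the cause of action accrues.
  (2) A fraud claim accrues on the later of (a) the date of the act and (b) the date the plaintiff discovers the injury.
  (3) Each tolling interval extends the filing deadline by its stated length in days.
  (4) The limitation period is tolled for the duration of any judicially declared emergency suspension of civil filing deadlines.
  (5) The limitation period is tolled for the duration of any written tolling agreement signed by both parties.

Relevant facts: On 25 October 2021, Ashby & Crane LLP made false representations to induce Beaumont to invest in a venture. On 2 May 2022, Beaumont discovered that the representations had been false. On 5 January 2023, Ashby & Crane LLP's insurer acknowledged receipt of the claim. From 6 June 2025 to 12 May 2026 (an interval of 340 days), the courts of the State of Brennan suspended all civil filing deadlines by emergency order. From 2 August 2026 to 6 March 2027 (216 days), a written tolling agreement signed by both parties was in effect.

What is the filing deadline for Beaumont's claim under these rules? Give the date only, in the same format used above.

12 May 2027

Because discovery on 2 May 2022 post-dates the 25 October 2021 act, accrual under the later-of rule falls on 2 May 2022.
The untolled deadline — 42 months after 2 May 2022 — is 2 November 2025.
The emergency suspension of filing deadlines from 6 June 2025 to 12 May 2026 tolled the period for 340 days, extending the deadline to 8 October 2026.
The written tolling agreement from 2 August 2026 to 6 March 2027 tolled the period for 216 days, extending the deadline to 12 May 2027.
Nothing else in the chronology tolls or restarts the period.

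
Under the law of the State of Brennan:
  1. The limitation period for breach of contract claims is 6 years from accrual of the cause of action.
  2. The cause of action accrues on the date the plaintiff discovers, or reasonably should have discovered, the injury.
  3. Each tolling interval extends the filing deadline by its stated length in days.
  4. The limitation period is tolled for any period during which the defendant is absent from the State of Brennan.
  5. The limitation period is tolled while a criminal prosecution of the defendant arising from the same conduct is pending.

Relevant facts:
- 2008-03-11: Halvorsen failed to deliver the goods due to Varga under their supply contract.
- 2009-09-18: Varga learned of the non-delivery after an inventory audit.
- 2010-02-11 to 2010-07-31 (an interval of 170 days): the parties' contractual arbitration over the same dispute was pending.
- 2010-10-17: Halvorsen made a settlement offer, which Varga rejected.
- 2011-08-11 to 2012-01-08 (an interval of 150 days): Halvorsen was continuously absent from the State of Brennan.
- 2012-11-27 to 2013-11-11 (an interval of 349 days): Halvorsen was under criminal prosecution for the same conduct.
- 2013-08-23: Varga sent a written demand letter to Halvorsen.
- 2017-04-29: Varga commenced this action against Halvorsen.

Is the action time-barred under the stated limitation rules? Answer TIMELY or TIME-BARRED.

The claim did not accrue until Varga discovered the injury on 2009-09-18; the 2008-03-11 act date does not start the clock under the stated rule.
Adding the 6 years base period to 2009-09-18 gives a deadline of 2015-09-18, before any tolling.
Because the defendant's absence from the jurisdiction ran from 2011-08-11 to 2012-01-08, the deadline is extended by 150 days to 2016-02-15.
Because the pending criminal prosecution ran from 2012-11-27 to 2013-11-11, the deadline is extended by 349 days to 2017-01-29.
No stated provision tolls the period for a pending arbitration, so the interval from 2010-02-11 to 2010-07-31 has no effect on the deadline.
Nothing else in the chronology tolls or restarts the period.
The 2017-04-29 filing falls after the 2017-01-29 deadline; the claim is time-barred.

TIME-BARRED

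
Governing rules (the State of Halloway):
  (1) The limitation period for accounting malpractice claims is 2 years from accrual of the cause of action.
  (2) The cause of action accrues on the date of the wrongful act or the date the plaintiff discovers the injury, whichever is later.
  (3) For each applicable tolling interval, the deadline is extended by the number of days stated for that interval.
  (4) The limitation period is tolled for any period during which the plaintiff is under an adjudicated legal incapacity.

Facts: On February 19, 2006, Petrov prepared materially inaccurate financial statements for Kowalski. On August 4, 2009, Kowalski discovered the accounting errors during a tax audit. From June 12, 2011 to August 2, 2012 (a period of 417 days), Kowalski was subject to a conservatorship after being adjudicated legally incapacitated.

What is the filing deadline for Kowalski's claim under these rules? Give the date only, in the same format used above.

September 24, 2012

The claim accrued on August 4, 2009 — the later of the February 19, 2006 act and the August 4, 2009 discovery.
Adding the 2 years base period to August 4, 2009 gives a deadline of August 4, 2011, before any tolling.
Because the plaintiff's legal incapacity ran from June 12, 2011 to August 2, 2012, the deadline is extended by 417 days to September 24, 2012.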